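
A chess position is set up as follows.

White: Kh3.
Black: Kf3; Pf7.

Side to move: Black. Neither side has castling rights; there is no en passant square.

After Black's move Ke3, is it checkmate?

no

After Ke3: white king on h3; in check: no.
White is not in check, so this cannot be checkmate.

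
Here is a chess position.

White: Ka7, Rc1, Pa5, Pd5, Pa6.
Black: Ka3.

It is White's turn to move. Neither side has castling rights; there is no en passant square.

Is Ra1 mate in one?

After Ra1: black king on a3; in check: yes, from the white rook on a1.
Black has 3 legal replies: Kb4, Kb3, Kb2.
In check but a legal move exists → not checkmate.

no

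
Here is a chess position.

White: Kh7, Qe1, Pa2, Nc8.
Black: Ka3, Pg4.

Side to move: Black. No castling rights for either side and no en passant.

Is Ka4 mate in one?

After Ka4: white king on h7; in check: no.
White is not in check, so this cannot be checkmate.

no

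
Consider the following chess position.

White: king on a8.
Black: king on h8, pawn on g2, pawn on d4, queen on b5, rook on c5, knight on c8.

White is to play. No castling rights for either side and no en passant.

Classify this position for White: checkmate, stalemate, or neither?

stalemate

White to move; white king on a8.
In check: no.
King squares — a7: attacked by Nc8; b7: attacked by Qb5; b8: attacked by Qb5.
Legal moves for White: none.
Not in check and no legal moves → stalemate.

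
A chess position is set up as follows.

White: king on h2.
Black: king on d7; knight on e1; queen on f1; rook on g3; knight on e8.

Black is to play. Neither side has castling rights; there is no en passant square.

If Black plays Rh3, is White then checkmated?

yes

After Rh3: white king on h2; in check: yes, from the black rook on h3.
King squares — g1: attacked by Qf1; h1: attacked by Qf1; g2: attacked by Ne1; g3: attacked by Rh3; h3: attacked by Qf1.
White has no legal moves → checkmate.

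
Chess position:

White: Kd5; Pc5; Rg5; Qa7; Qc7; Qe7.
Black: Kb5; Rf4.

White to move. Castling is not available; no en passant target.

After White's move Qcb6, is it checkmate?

yes

After Qcb6: black king on b5; in check: yes, from the white queen on b6.
King squares — a4: attacked by Qa7; b4: attacked by Qb6; c4: attacked by Kd5; a5: attacked by Qb6; c5: attacked by Kd5; a6: attacked by Qb6; b6: attacked by Pc5; c6: attacked by Kd5.
Black has no legal moves → checkmate.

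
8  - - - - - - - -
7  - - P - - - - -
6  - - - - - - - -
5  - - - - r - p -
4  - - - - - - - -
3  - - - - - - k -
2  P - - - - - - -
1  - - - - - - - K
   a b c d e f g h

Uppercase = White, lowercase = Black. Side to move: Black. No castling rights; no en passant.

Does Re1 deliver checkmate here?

After Re1: white king on h1; in check: yes, from the black rook on e1.
King squares — g1: attacked by Re1; g2: attacked by Kg3; h2: attacked by Kg3.
White has no legal moves → checkmate.

yes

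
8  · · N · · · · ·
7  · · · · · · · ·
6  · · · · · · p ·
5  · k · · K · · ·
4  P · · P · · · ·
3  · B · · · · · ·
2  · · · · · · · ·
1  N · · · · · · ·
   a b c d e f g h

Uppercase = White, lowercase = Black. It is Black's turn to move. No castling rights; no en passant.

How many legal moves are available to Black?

4

Black to move; king on b5.
In check: yes, from the white pawn on a4.
Legal moves: Kc6, Ka6, Ka5, Kb4.
Count: 4.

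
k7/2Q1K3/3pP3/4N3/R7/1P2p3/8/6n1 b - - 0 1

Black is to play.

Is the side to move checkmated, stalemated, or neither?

Black to move; black king on a8.
In check: yes, from the white rook on a4.
King squares — a7: attacked by Ra4; b7: attacked by Qc7; b8: attacked by Qc7.
Legal moves for Black: none.
In check with no legal moves → checkmate.

checkmate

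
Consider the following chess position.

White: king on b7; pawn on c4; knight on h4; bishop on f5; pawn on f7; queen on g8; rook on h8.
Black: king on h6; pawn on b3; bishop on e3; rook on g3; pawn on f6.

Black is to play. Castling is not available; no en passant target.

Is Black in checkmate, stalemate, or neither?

checkmate

Black to move; black king on h6.
In check: yes, from the white rook on h8.
King squares — g5: attacked by Qg8; h5: attacked by Rh8; g6: attacked by Nh4; g7: attacked by Qg8; h7: attacked by Bf5.
Legal moves for Black: none.
In check with no legal moves → checkmate.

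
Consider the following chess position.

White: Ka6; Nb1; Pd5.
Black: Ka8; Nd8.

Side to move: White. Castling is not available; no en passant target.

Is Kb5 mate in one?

no

After Kb5: black king on a8; in check: no.
Black is not in check, so this cannot be checkmate.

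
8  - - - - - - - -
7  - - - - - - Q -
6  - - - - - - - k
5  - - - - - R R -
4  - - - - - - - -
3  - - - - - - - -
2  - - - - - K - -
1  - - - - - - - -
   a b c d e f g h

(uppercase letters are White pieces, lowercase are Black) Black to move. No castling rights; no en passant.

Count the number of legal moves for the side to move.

Black to move; king on h6.
In check: yes, from the white queen on g7.
Legal moves: none.
Count: 0.

0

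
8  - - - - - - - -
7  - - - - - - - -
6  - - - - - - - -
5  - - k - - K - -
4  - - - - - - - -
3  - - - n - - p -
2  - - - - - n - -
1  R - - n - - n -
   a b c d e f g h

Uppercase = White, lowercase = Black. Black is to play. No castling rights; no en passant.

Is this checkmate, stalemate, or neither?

neither

Black to move; black king on c5.
In check: no.
Legal moves for Black include: Kd6, Kc6, Kb6, Kd5, Kb5, Kd4, Kc4, Kb4, Ne5, Nf4, Nb4, N3b2, Ne1, Nc1, Ng4, Ne4, Nfh3, Nh1, ... (list truncated; more exist).
Black has legal moves and is not in check → neither.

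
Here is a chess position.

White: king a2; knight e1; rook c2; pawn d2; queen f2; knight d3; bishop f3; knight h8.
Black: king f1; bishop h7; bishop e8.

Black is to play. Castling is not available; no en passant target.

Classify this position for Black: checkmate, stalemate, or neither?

Black to move; black king on f1.
In check: yes, from the white queen on f2.
King squares — e1: attacked by Qf2; g1: attacked by Qf2; e2: attacked by Qf2; f2: attacked by Nd3; g2: attacked by Ne1.
Legal moves for Black: none.
In check with no legal moves → checkmate.

checkmate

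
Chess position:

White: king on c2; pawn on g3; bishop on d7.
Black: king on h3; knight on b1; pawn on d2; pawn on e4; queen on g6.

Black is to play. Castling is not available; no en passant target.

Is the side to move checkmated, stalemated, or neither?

neither

Black to move; black king on h3.
In check: yes, from the white bishop on d7.
King squares — g2: available; h2: available; g3: available; g4: attacked by Bd7; h4: attacked by Pg3.
Legal moves for Black: Kxg3, Kh2, Kg2, Qe6, Qf5, Qg4.
Black is in check but has 6 legal moves → neither.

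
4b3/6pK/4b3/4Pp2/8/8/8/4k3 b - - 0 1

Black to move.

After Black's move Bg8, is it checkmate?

After Bg8: white king on h7; in check: yes, from the black bishop on g8.
White has 3 legal replies: Kh8, Kxg8, Kxg7.
In check but a legal move exists → not checkmate.

no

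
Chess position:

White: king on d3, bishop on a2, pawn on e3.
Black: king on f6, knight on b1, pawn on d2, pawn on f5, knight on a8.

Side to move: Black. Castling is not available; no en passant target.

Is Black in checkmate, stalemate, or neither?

neither

Black to move; black king on f6.
In check: no.
Legal moves for Black: Nc7, Nb6, Kg7, Ke7, Kg6, Kg5, Ke5, Nc3, Na3, f4, d1=Q+, d1=R+, d1=B, d1=N.
Black has 14 legal moves and is not in check → neither.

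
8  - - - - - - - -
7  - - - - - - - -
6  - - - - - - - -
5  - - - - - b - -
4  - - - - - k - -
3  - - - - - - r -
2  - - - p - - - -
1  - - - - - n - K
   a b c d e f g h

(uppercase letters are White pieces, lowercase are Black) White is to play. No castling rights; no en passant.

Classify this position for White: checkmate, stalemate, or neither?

stalemate

White to move; white king on h1.
In check: no.
King squares — g1: attacked by Rg3; g2: attacked by Rg3; h2: attacked by Nf1.
Legal moves for White: none.
Not in check and no legal moves → stalemate.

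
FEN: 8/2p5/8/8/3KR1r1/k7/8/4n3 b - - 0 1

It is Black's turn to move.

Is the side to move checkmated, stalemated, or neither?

neither

Black to move; black king on a3.
In check: no.
Legal moves for Black include: Rg8, Rg7, Rg6, Rg5, Rh4, Rf4, Rxe4+, Rg3, Rg2, Rg1, Kb4, Ka4, Kb3, Kb2, Ka2, Nf3+, Nd3, Ng2, ... (list truncated; more exist).
Black has legal moves and is not in check → neither.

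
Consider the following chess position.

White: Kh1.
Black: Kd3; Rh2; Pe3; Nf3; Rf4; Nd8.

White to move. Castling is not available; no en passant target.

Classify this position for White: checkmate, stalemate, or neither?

White to move; white king on h1.
In check: yes, from the black rook on h2.
King squares — g1: attacked by Nf3; g2: attacked by Rh2; h2: attacked by Nf3.
Legal moves for White: none.
In check with no legal moves → checkmate.

checkmate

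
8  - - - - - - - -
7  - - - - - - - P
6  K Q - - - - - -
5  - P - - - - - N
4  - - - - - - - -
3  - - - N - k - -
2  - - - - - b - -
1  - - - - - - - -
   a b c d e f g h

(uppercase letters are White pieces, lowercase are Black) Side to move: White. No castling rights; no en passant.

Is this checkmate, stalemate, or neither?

neither

White to move; white king on a6.
In check: no.
Legal moves for White include: Qd8, Qb8, Qc7, Qb7+, Qa7, Qh6, Qg6, Qf6+, Qe6, Qd6, Qc6+, Qc5, Qa5, Qd4, Qe3+, Qxf2+, Kb7, Ka7, ... (list truncated; more exist).
White has legal moves and is not in check → neither.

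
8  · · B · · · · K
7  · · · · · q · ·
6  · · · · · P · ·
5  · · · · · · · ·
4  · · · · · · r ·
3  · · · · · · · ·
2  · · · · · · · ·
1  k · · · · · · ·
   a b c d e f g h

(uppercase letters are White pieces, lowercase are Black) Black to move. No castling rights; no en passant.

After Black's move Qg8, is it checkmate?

After Qg8: white king on h8; in check: yes, from the black queen on g8.
King squares — g7: attacked by Rg4; h7: attacked by Qg8; g8: attacked by Rg4.
White has no legal moves → checkmate.

yes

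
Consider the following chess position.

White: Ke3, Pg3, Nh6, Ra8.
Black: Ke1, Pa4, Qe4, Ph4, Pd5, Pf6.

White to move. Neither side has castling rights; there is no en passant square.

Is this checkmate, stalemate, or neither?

checkmate

White to move; white king on e3.
In check: yes, from the black queen on e4.
King squares — d2: attacked by Ke1; e2: attacked by Ke1; f2: attacked by Ke1; d3: attacked by Qe4; f3: attacked by Qe4; d4: attacked by Qe4; e4: attacked by Pd5; f4: attacked by Qe4.
Legal moves for White: none.
In check with no legal moves → checkmate.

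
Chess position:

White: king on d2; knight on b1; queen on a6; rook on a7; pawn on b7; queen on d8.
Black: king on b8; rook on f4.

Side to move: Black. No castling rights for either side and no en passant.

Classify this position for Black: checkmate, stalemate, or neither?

checkmate

Black to move; black king on b8.
In check: yes, from the white queen on d8.
King squares — a7: attacked by Qa6; b7: attacked by Qa6; c7: attacked by Qd8; a8: attacked by Ra7; c8: attacked by Pb7.
Legal moves for Black: none.
In check with no legal moves → checkmate.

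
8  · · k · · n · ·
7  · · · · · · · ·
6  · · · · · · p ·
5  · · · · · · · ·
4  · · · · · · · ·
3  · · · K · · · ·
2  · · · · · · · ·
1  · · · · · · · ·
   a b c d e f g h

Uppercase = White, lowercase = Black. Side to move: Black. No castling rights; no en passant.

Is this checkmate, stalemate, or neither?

neither

Black to move; black king on c8.
In check: no.
Legal moves for Black: Nh7, Nd7, Ne6, Kd8, Kb8, Kd7, Kc7, Kb7, g5.
Black has 9 legal moves and is not in check → neither.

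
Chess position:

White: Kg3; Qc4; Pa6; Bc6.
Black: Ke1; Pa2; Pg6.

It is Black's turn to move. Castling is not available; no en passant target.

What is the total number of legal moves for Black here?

Black to move; king on e1.
In check: no.
Legal moves: Kd2, Kd1, g5, a1=Q, a1=R, a1=B, a1=N.
Count: 7.

7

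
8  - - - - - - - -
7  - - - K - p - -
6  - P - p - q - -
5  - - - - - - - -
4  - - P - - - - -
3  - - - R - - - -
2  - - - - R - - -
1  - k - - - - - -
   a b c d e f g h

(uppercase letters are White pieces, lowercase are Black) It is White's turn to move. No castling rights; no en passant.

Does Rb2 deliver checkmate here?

After Rb2: black king on b1; in check: yes, from the white rook on b2.
Black has 4 legal replies: Kxb2, Kc1, Ka1, Qxb2.
In check but a legal move exists → not checkmate.

no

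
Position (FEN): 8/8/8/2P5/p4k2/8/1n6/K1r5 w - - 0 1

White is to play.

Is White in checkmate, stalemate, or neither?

neither

White to move; white king on a1.
In check: yes, from the black rook on c1.
King squares — b1: attacked by Rc1; a2: available; b2: available.
Legal moves for White: Kxb2, Ka2.
White is in check but has 2 legal moves → neither.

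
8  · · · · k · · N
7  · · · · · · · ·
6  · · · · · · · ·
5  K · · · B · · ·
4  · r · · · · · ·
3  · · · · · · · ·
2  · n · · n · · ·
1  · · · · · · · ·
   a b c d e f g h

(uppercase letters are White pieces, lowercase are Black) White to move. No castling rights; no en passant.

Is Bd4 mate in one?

After Bd4: black king on e8; in check: no.
Black is not in check, so this cannot be checkmate.

no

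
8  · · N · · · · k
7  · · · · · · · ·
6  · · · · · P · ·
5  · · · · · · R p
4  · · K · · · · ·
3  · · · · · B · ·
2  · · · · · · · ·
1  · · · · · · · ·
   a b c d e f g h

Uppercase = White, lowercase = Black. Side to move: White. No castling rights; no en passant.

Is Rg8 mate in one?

no

After Rg8: black king on h8; in check: yes, from the white rook on g8.
Black has 2 legal replies: Kxg8, Kh7.
In check but a legal move exists → not checkmate.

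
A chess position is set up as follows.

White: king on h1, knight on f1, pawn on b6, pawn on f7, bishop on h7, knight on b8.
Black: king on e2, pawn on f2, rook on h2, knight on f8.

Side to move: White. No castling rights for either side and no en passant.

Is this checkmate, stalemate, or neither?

White to move; white king on h1.
In check: yes, from the black rook on h2.
Legal moves for White: Kxh2, Nxh2.
White is in check but has 2 legal moves → neither.

neither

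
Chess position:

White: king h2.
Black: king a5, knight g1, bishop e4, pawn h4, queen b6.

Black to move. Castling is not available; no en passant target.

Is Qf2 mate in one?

After Qf2: white king on h2; in check: yes, from the black queen on f2.
King squares — g1: attacked by Qf2; h1: attacked by Be4; g2: attacked by Qf2; g3: attacked by Qf2; h3: attacked by Ng1.
White has no legal moves → checkmate.

yes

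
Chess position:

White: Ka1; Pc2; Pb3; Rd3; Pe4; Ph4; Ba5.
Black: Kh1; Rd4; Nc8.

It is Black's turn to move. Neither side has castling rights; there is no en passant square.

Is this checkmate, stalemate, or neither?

Black to move; black king on h1.
In check: no.
Legal moves for Black: Ne7, Na7, Nd6, Nb6, Rd8, Rd7, Rd6, Rd5, Rxe4, Rc4, Rb4, Ra4+, Rxd3, Kh2, Kg2, Kg1.
Black has 16 legal moves and is not in check → neither.

neither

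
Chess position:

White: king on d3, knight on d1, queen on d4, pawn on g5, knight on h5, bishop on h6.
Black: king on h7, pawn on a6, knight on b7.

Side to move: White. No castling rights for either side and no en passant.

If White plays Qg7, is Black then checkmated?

After Qg7: black king on h7; in check: yes, from the white queen on g7.
King squares — g6: attacked by Qg7; h6: attacked by Pg5; g7: attacked by Nh5; g8: attacked by Qg7; h8: attacked by Qg7.
Black has no legal moves → checkmate.

yes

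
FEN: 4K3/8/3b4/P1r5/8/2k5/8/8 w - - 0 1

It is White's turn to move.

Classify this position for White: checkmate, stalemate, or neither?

neither

White to move; white king on e8.
In check: no.
Legal moves for White: Kd8, Kf7, Kd7, a6.
White has 4 legal moves and is not in check → neither.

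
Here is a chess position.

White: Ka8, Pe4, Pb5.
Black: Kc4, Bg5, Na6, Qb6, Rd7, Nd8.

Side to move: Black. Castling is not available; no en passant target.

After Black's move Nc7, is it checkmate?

yes

After Nc7: white king on a8; in check: yes, from the black knight on c7.
King squares — a7: attacked by Qb6; b7: attacked by Qb6; b8: attacked by Qb6.
White has no legal moves → checkmate.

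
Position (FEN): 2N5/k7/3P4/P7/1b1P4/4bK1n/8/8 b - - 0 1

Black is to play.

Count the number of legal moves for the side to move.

Black to move; king on a7.
In check: yes, from the white knight on c8.
Legal moves: Kb8, Ka8, Kb7, Ka6.
Count: 4.

4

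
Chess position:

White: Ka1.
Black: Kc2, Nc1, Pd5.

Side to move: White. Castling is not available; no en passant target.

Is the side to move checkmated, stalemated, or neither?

stalemate

White to move; white king on a1.
In check: no.
King squares — b1: attacked by Kc2; a2: attacked by Nc1; b2: attacked by Kc2.
Legal moves for White: none.
Not in check and no legal moves → stalemate.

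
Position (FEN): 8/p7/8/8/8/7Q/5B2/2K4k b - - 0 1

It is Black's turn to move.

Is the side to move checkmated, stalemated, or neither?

Black to move; black king on h1.
In check: yes, from the white queen on h3.
King squares — g1: attacked by Bf2; g2: attacked by Qh3; h2: attacked by Qh3.
Legal moves for Black: none.
In check with no legal moves → checkmate.

checkmate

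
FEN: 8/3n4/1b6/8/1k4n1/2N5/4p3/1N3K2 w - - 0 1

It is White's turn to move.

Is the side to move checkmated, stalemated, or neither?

White to move; white king on f1.
In check: yes, from the black pawn on e2.
King squares — e1: available; g1: attacked by Bb6; e2: available; f2: attacked by Ng4; g2: available.
Legal moves for White: Kg2, Kxe2, Ke1, Nxe2.
White is in check but has 4 legal moves → neither.

neither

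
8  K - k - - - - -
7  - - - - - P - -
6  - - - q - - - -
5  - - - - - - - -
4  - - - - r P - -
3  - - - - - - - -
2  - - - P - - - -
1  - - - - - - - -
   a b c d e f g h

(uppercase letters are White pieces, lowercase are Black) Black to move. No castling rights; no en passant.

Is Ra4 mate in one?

yes

After Ra4: white king on a8; in check: yes, from the black rook on a4.
King squares — a7: attacked by Ra4; b7: attacked by Kc8; b8: attacked by Qd6.
White has no legal moves → checkmate.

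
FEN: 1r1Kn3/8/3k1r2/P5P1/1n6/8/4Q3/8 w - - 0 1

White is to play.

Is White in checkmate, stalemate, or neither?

checkmate

White to move; white king on d8.
In check: yes, from the black rook on b8.
King squares — c7: attacked by Kd6; d7: attacked by Kd6; e7: attacked by Kd6; c8: attacked by Rb8; e8: attacked by Rb8.
Legal moves for White: none.
In check with no legal moves → checkmate.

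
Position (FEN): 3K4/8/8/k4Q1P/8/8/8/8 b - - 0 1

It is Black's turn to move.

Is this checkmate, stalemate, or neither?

Black to move; black king on a5.
In check: yes, from the white queen on f5.
Legal moves for Black: Kb6, Ka6, Kb4, Ka4.
Black is in check but has 4 legal moves → neither.

neither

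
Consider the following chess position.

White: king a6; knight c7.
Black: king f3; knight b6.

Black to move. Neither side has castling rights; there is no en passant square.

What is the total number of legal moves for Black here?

Black to move; king on f3.
In check: no.
Legal moves: Nc8, Na8, Nd7, Nd5, Nc4, Na4, Kg4, Kf4, Ke4, Kg3, Ke3, Kg2, Kf2, Ke2.
Count: 14.

14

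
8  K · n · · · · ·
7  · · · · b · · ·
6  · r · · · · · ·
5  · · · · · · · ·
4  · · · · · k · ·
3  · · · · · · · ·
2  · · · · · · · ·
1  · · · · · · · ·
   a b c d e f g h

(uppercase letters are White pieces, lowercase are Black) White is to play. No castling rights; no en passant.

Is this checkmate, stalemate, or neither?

White to move; white king on a8.
In check: no.
King squares — a7: attacked by Nc8; b7: attacked by Rb6; b8: attacked by Rb6.
Legal moves for White: none.
Not in check and no legal moves → stalemate.

stalemate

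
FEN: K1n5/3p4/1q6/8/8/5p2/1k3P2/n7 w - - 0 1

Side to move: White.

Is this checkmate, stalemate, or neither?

White to move; white king on a8.
In check: no.
King squares — a7: attacked by Qb6; b7: attacked by Qb6; b8: attacked by Qb6.
Legal moves for White: none.
Not in check and no legal moves → stalemate.

stalemate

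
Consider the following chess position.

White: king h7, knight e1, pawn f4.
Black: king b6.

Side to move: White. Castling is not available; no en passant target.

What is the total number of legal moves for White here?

White to move; king on h7.
In check: no.
Legal moves: Kh8, Kg8, Kg7, Kh6, Kg6, Nf3, Nd3, Ng2, Nc2, f5.
Count: 10.

10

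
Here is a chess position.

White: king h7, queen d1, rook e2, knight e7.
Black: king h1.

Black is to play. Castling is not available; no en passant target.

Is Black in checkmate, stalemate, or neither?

Black to move; black king on h1.
In check: yes, from the white queen on d1.
King squares — g1: attacked by Qd1; g2: attacked by Re2; h2: attacked by Re2.
Legal moves for Black: none.
In check with no legal moves → checkmate.

checkmate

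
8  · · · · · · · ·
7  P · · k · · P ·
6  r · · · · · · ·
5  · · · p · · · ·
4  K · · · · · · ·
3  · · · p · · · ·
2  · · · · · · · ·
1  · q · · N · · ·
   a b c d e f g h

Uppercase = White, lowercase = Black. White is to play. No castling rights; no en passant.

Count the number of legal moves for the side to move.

0

White to move; king on a4.
In check: yes, from the black rook on a6.
Legal moves: none.
Count: 0.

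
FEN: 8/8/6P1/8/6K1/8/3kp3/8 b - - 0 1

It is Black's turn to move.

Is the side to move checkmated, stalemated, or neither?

Black to move; black king on d2.
In check: no.
Legal moves for Black: Ke3, Kd3, Kc3, Kc2, Ke1, Kd1, Kc1, e1=Q, e1=R, e1=B, e1=N.
Black has 11 legal moves and is not in check → neither.

neither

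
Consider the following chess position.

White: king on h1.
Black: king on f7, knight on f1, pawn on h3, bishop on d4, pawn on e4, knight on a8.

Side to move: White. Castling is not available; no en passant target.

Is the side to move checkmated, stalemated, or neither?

stalemate

White to move; white king on h1.
In check: no.
King squares — g1: attacked by Bd4; g2: attacked by Ph3; h2: attacked by Nf1.
Legal moves for White: none.
Not in check and no legal moves → stalemate.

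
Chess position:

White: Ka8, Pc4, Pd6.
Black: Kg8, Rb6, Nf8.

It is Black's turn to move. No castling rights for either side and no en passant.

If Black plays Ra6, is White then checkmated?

no

After Ra6: white king on a8; in check: yes, from the black rook on a6.
White has 2 legal replies: Kb8, Kb7.
In check but a legal move exists → not checkmate.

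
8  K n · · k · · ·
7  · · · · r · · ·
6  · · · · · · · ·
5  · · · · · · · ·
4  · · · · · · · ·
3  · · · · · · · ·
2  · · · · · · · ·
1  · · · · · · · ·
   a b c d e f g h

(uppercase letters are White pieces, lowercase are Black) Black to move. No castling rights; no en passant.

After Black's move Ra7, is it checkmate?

After Ra7: white king on a8; in check: yes, from the black rook on a7.
White has 2 legal replies: Kxb8, Kxa7.
In check but a legal move exists → not checkmate.

no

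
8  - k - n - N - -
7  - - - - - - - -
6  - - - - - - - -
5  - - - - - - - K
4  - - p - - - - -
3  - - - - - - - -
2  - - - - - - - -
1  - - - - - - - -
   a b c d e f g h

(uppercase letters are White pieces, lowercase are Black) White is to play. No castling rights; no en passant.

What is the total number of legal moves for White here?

White to move; king on h5.
In check: no.
Legal moves: Nh7, Nd7+, Ng6, Ne6, Kh6, Kg6, Kg5, Kh4, Kg4.
Count: 9.

9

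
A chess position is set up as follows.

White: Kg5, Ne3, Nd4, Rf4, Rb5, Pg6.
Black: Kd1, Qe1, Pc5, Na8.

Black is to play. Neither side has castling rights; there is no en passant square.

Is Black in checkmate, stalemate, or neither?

Black to move; black king on d1.
In check: yes, from the white knight on e3.
King squares — c1: available; e1: own queen; c2: attacked by Ne3; d2: available; e2: attacked by Nd4.
Legal moves for Black: Kd2, Kc1, Qxe3.
Black is in check but has 3 legal moves → neither.

neither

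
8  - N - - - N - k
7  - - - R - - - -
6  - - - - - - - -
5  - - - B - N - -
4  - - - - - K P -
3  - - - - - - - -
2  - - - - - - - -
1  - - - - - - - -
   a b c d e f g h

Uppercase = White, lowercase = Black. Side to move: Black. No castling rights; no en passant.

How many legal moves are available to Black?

Black to move; king on h8.
In check: no.
Legal moves: none.
Count: 0.

0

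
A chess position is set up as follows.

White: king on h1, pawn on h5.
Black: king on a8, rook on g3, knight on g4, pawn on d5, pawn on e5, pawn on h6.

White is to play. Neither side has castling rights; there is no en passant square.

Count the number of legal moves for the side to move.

0

White to move; king on h1.
In check: no.
Legal moves: none.
Count: 0.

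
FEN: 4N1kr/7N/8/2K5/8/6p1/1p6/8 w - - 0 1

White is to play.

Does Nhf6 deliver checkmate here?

no

After Nhf6: black king on g8; in check: yes, from the white knight on f6.
Black has 2 legal replies: Kf8, Kf7.
In check but a legal move exists → not checkmate.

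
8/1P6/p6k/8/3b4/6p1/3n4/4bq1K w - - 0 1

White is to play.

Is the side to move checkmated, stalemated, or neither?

White to move; white king on h1.
In check: yes, from the black queen on f1.
King squares — g1: attacked by Qf1; g2: attacked by Qf1; h2: attacked by Pg3.
Legal moves for White: none.
In check with no legal moves → checkmate.

checkmate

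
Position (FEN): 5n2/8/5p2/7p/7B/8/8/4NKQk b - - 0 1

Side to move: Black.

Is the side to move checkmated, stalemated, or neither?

checkmate

Black to move; black king on h1.
In check: yes, from the white queen on g1.
King squares — g1: attacked by Kf1; g2: attacked by Ne1; h2: attacked by Qg1.
Legal moves for Black: none.
In check with no legal moves → checkmate.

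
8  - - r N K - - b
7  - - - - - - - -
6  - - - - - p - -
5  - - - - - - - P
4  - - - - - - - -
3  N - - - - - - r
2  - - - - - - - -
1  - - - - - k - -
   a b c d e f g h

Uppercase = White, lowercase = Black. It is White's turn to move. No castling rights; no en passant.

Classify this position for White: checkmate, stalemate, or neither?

White to move; white king on e8.
In check: no.
Legal moves for White: Kf8, Kf7, Ke7, Kd7, Nb5, Nc4, Nc2, Nb1, h6.
White has 9 legal moves and is not in check → neither.

neither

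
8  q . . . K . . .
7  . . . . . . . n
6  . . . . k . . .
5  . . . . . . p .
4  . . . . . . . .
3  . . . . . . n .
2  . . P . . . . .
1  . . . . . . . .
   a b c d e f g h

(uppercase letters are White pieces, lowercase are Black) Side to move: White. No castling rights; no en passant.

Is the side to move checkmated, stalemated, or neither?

checkmate

White to move; white king on e8.
In check: yes, from the black queen on a8.
King squares — d7: attacked by Ke6; e7: attacked by Ke6; f7: attacked by Ke6; d8: attacked by Qa8; f8: attacked by Nh7.
Legal moves for White: none.
In check with no legal moves → checkmate.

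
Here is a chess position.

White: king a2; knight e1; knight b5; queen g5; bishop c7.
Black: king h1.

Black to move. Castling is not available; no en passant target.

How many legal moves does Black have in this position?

Black to move; king on h1.
In check: no.
Legal moves: none.
Count: 0.

0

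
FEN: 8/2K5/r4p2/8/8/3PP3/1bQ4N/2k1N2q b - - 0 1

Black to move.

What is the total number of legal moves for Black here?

0

Black to move; king on c1.
In check: yes, from the white queen on c2.
Legal moves: none.
Count: 0.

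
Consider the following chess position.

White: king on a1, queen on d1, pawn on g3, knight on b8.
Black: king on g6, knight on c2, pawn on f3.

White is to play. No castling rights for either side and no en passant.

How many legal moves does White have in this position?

4

White to move; king on a1.
In check: yes, from the black knight on c2.
Legal moves: Kb2, Ka2, Kb1, Qxc2+.
Count: 4.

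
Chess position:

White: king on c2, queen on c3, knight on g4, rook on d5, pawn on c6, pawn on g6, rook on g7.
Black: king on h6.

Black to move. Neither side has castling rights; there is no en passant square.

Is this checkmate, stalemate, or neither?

Black to move; black king on h6.
In check: yes, from the white knight on g4.
King squares — g5: attacked by Rd5; h5: attacked by Rd5; g6: attacked by Rg7; g7: attacked by Qc3; h7: attacked by Pg6.
Legal moves for Black: none.
In check with no legal moves → checkmate.

checkmate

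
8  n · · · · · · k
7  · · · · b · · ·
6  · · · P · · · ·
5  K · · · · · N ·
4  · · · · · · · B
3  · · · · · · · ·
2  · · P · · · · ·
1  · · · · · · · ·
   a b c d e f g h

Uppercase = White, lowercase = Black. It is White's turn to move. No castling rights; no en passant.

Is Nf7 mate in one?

After Nf7: black king on h8; in check: yes, from the white knight on f7.
Black has 3 legal replies: Kg8, Kh7, Kg7.
In check but a legal move exists → not checkmate.

no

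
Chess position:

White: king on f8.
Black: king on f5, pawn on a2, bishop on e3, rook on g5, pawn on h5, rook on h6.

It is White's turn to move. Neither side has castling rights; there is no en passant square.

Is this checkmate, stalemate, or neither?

neither

White to move; white king on f8.
In check: no.
Legal moves for White: Ke8, Kf7, Ke7.
White has 3 legal moves and is not in check → neither.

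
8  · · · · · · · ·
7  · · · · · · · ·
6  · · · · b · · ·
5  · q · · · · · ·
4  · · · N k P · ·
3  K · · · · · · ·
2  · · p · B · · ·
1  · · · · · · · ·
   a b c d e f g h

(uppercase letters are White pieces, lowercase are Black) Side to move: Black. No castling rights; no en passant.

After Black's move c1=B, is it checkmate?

After c1=B: white king on a3; in check: yes, from the black bishop on c1.
King squares — a2: attacked by Be6; b2: attacked by Bc1; b3: attacked by Qb5; a4: attacked by Qb5; b4: attacked by Qb5.
White has no legal moves → checkmate.

yes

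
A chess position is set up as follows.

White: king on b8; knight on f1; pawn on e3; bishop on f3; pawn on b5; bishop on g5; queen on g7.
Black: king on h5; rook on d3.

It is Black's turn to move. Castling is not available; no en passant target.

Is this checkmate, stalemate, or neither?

Black to move; black king on h5.
In check: yes, from the white bishop on f3.
King squares — g4: attacked by Bf3; h4: attacked by Bg5; g5: attacked by Qg7; g6: attacked by Qg7; h6: attacked by Bg5.
Legal moves for Black: none.
In check with no legal moves → checkmate.

checkmate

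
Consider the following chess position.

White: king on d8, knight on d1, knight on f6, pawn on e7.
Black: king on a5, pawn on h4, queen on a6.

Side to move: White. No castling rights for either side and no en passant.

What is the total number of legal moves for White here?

19

White to move; king on d8.
In check: no.
Legal moves: Ke8, Kd7, Kc7, Ng8, Ne8, Nh7, Nd7, Nh5, Nd5, Ng4, Ne4, Ne3, Nc3, Nf2, Nb2, e8=Q, e8=R, e8=B, e8=N.
Count: 19.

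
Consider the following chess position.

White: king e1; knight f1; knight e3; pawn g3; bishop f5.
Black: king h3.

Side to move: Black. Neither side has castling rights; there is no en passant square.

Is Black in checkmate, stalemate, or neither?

checkmate

Black to move; black king on h3.
In check: yes, from the white bishop on f5.
King squares — g2: attacked by Ne3; h2: attacked by Nf1; g3: attacked by Nf1; g4: attacked by Ne3; h4: attacked by Pg3.
Legal moves for Black: none.
In check with no legal moves → checkmate.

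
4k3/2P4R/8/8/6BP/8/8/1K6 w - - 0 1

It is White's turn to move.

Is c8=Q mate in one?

yes

After c8=Q: black king on e8; in check: yes, from the white queen on c8.
King squares — d7: attacked by Bg4; e7: attacked by Rh7; f7: attacked by Rh7; d8: attacked by Qc8; f8: attacked by Qc8.
Black has no legal moves → checkmate.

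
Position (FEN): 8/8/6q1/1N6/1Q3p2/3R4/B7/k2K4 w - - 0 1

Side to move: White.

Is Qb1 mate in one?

After Qb1: black king on a1; in check: yes, from the white queen on b1.
King squares — b1: attacked by Ba2; a2: attacked by Qb1; b2: attacked by Qb1.
Black has no legal moves → checkmate.

yes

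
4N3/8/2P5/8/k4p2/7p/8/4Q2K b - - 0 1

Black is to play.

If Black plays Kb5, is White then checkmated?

After Kb5: white king on h1; in check: no.
White is not in check, so this cannot be checkmate.

no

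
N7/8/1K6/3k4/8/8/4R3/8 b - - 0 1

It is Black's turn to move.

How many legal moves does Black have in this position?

Black to move; king on d5.
In check: no.
Legal moves: Kd6, Kd4, Kc4.
Count: 3.

3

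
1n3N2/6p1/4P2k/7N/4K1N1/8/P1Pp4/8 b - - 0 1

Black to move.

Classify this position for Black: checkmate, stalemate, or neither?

Black to move; black king on h6.
In check: yes, from the white knight on g4.
King squares — g5: available; h5: available; g6: attacked by Nf8; g7: own pawn; h7: attacked by Nf8.
Legal moves for Black: Kxh5, Kg5.
Black is in check but has 2 legal moves → neither.

neither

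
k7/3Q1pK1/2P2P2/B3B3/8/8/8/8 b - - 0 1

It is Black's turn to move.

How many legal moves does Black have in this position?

Black to move; king on a8.
In check: no.
Legal moves: none.
Count: 0.

0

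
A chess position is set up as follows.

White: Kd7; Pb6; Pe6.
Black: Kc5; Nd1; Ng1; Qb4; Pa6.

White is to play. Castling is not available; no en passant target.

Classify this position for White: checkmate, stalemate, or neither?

White to move; white king on d7.
In check: no.
Legal moves for White: Ke8, Kd8, Kc8, Ke7, Kc7, e7, b7.
White has 7 legal moves and is not in check → neither.

neither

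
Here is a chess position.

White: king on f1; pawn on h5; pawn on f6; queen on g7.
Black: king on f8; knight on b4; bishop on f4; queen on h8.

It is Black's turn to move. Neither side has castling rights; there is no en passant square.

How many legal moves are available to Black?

2

Black to move; king on f8.
In check: yes, from the white queen on g7.
Legal moves: Ke8, Qxg7.
Count: 2.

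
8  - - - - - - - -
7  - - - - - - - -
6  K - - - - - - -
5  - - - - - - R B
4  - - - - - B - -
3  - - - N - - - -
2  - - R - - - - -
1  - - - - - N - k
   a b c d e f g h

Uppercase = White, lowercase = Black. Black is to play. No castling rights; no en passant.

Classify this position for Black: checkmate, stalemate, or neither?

Black to move; black king on h1.
In check: no.
King squares — g1: attacked by Rg5; g2: attacked by Rc2; h2: attacked by Nf1.
Legal moves for Black: none.
Not in check and no legal moves → stalemate.

stalemate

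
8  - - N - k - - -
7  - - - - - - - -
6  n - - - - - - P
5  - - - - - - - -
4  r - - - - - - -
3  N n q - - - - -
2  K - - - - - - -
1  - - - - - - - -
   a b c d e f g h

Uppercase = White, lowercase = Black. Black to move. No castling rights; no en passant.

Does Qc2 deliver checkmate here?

After Qc2: white king on a2; in check: yes, from the black queen on c2.
King squares — a1: attacked by Nb3; b1: attacked by Qc2; b2: attacked by Qc2; a3: own knight; b3: attacked by Qc2.
White has no legal moves → checkmate.

yes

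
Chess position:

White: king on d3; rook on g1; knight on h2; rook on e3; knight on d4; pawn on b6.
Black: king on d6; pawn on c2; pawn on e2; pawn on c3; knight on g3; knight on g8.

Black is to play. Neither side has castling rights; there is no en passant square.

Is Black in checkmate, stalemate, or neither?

neither

Black to move; black king on d6.
In check: no.
Legal moves for Black include: Ne7, Nh6, Nf6, Kd7, Kd5, Kc5, Nh5, Nf5, Ne4, Nh1, Nf1, e1=Q, e1=R, e1=B, e1=N+, c1=Q, c1=R, c1=B, ... (list truncated; more exist).
Black has legal moves and is not in check → neither.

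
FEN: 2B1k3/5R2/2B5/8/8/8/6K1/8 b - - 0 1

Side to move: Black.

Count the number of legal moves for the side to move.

Black to move; king on e8.
In check: yes, from the white bishop on c6.
Legal moves: Kd8, Kxf7.
Count: 2.

2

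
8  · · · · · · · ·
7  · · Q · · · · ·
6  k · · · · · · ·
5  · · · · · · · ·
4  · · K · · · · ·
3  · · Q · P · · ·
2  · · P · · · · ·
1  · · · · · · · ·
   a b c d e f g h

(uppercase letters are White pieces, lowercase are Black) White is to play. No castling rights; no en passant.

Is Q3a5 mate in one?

After Q3a5: black king on a6; in check: yes, from the white queen on a5.
King squares — a5: attacked by Qc7; b5: attacked by Kc4; b6: attacked by Qa5; a7: attacked by Qa5; b7: attacked by Qc7.
Black has no legal moves → checkmate.

yes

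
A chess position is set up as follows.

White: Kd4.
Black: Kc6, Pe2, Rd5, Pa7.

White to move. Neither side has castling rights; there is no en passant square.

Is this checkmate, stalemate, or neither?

White to move; white king on d4.
In check: yes, from the black rook on d5.
Legal moves for White: Ke4, Kc4, Ke3, Kc3.
White is in check but has 4 legal moves → neither.

neither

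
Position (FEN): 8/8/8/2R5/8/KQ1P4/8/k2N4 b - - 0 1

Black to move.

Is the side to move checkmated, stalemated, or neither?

Black to move; black king on a1.
In check: no.
King squares — b1: attacked by Qb3; a2: attacked by Ka3; b2: attacked by Nd1.
Legal moves for Black: none.
Not in check and no legal moves → stalemate.

stalemate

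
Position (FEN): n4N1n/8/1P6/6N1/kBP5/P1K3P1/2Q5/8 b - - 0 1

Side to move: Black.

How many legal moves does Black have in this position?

Black to move; king on a4.
In check: yes, from the white queen on c2.
Legal moves: none.
Count: 0.

0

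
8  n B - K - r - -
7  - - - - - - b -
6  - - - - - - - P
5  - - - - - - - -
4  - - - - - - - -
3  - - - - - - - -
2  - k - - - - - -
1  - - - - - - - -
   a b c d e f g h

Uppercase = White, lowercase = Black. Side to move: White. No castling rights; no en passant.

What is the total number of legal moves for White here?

White to move; king on d8.
In check: yes, from the black rook on f8.
Legal moves: Ke7, Kd7.
Count: 2.

2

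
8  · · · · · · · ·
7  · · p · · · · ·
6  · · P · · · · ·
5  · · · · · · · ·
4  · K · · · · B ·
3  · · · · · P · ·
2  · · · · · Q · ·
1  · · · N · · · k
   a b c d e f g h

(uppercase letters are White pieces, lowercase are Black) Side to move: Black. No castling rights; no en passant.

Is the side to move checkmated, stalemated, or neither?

Black to move; black king on h1.
In check: no.
King squares — g1: attacked by Qf2; g2: attacked by Qf2; h2: attacked by Qf2.
Legal moves for Black: none.
Not in check and no legal moves → stalemate.

stalemate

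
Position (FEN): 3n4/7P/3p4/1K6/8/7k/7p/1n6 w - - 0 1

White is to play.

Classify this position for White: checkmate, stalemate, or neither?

White to move; white king on b5.
In check: no.
Legal moves for White: Kb6, Ka6, Ka5, Kc4, Kb4, Ka4, h8=Q+, h8=R+, h8=B, h8=N.
White has 10 legal moves and is not in check → neither.

neither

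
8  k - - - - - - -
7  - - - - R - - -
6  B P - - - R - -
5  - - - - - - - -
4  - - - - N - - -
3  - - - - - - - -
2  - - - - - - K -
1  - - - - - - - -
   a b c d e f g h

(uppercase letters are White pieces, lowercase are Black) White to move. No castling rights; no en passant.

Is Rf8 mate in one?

yes

After Rf8: black king on a8; in check: yes, from the white rook on f8.
King squares — a7: attacked by Pb6; b7: attacked by Ba6; b8: attacked by Rf8.
Black has no legal moves → checkmate.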